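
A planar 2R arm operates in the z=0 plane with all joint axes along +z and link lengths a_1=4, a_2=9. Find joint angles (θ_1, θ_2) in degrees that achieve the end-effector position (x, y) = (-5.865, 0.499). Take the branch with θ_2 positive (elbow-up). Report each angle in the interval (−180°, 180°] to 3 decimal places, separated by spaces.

cos θ_2 = (34.6472−4²−9²)/(2·4·9) = -0.8660; θ_2 = 149.9983° (elbow-up)
β = atan2(0.4990,-5.8650) = 175.1369°; ψ = atan2(4.5002,-3.7941) = 130.1339°
θ_1 = β − ψ = 45.0030°

45.003 149.998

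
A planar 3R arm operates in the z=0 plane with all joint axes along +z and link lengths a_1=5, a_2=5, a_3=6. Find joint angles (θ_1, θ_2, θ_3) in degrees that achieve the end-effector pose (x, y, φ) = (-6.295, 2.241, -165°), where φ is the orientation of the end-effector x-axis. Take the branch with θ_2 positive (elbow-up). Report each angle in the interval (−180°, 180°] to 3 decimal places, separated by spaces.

29.998 135.002 29.999

wrist centre = target − a_3·(cos φ, sin φ) = (-0.4994, 3.7939)
cos θ_2 = (14.6432−5²−5²)/(2·5·5) = -0.7071; θ_2 = 135.0023° (elbow-up)
β = atan2(3.7939,-0.4994) = 97.4995°; ψ = atan2(3.5354,1.4643) = 67.5012°
θ_1 = β − ψ = 29.9983°
θ_3 = φ − θ_1 − θ_2 = 29.9993° (wrapped to (-180°,180°])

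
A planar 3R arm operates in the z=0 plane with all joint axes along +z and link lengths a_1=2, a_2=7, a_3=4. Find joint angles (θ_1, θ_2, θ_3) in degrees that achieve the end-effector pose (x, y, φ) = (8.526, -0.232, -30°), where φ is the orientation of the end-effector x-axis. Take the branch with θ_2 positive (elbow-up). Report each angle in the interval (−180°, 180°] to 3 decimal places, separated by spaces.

wrist centre = target − a_3·(cos φ, sin φ) = (5.0619, 1.7680)
cos θ_2 = (28.7486−2²−7²)/(2·2·7) = -0.8661; θ_2 = 150.0108° (elbow-up)
β = atan2(1.7680,5.0619) = 19.2531°; ψ = atan2(3.4989,-4.0628) = 139.2655°
θ_1 = β − ψ = -120.0124°
θ_3 = φ − θ_1 − θ_2 = -59.9984° (wrapped to (-180°,180°])

-120.012 150.011 -59.998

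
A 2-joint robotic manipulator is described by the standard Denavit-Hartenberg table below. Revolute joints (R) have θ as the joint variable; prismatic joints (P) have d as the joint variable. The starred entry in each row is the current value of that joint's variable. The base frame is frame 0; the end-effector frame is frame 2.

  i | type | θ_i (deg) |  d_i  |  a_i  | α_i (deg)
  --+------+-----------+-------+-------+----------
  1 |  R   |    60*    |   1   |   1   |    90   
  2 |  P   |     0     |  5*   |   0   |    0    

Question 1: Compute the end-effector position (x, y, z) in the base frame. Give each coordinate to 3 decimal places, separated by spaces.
after link 1: o_1 = (0.5000, 0.8660, 1.0000)
after link 2: o_2 = (4.8301, -1.6340, 1.0000)

4.830 -1.634 1.000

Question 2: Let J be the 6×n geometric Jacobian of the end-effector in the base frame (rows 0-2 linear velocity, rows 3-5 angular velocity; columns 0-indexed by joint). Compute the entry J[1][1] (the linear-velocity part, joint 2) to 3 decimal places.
-0.500

prismatic axis z_1 = (0.8660,-0.5000,0.0000)
J_v[:, 1] = z_1; J_ω[:, 1] = (0,0,0)
entry J[1][1] = -0.5000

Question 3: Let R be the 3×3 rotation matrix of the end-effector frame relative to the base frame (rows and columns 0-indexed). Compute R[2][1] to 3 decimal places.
1.000

End-effector y-axis (col 1 of R) = (-0.0000,0.0000,1.0000)
R[2][1] = 1.0000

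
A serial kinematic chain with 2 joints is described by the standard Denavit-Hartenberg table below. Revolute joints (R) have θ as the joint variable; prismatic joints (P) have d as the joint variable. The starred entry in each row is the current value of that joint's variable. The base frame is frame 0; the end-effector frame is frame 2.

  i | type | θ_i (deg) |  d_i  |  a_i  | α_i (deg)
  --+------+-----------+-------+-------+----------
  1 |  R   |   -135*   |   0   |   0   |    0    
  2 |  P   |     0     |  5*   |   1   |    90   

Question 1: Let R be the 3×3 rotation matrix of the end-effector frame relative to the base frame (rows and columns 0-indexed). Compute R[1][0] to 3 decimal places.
-0.707

End-effector x-axis (col 0 of R) = (-0.7071,-0.7071,0.0000)
R[1][0] = -0.7071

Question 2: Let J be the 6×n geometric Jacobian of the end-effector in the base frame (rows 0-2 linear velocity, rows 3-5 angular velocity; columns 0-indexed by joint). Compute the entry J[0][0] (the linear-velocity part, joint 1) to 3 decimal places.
0.707

axis z_0 = ẑ; lever o_n−o_0 = (-0.7071,-0.7071,5.0000)
cross product → J_v[:, 0] = (0.7071,-0.7071,0.0000)
J_ω[:, 0] = z_0
entry J[0][0] = 0.7071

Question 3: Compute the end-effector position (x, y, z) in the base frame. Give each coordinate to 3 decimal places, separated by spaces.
after link 1: o_1 = (0.0000, 0.0000, 0.0000)
after link 2: o_2 = (-0.7071, -0.7071, 5.0000)

-0.707 -0.707 5.000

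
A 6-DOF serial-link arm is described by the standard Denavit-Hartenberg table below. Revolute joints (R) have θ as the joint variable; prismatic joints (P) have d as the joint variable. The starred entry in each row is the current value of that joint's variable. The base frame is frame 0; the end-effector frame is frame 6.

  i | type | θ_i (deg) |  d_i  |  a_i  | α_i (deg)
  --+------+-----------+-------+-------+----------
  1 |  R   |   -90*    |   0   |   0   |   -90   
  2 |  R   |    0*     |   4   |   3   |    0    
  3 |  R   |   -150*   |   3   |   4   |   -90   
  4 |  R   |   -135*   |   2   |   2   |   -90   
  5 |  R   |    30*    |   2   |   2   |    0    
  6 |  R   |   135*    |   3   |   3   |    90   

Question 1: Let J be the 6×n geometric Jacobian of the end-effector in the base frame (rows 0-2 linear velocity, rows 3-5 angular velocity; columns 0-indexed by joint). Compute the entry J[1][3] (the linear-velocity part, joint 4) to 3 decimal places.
3.573

axis z_3 = (0.0000,-0.5000,0.8660); lever o_n−o_3 = (4.1255,2.4392,1.6664)
cross product → J_v[:, 3] = (-2.9456,3.5727,2.0627)
J_ω[:, 3] = z_3
entry J[1][3] = 3.5727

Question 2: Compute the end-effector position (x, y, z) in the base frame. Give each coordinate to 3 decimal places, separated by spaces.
11.125 2.903 3.666

after link 1: o_1 = (0.0000, 0.0000, 0.0000)
after link 2: o_2 = (4.0000, -3.0000, 0.0000)
after link 3: o_3 = (7.0000, 0.4641, 2.0000)
after link 4: o_4 = (8.4142, -1.7606, 3.0249)
after link 5: o_5 = (11.0532, -1.0966, 2.2537)
after link 6: o_6 = (11.1255, 2.9033, 3.6664)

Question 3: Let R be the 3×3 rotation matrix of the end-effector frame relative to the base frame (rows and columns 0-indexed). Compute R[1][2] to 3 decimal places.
End-effector z-axis (col 2 of R) = (0.1830,0.3245,-0.9280)
R[1][2] = 0.3245

0.324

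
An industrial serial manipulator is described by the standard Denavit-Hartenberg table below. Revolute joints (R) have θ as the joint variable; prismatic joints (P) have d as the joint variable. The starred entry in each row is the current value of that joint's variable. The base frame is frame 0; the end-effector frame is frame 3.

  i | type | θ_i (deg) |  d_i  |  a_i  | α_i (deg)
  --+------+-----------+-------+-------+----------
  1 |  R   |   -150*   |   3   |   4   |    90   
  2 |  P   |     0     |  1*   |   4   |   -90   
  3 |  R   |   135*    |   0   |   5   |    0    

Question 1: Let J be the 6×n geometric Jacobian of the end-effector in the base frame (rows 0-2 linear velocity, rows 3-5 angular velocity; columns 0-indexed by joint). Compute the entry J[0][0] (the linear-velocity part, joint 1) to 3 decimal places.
axis z_0 = ẑ; lever o_n−o_0 = (-2.5986,-4.4281,3.0000)
cross product → J_v[:, 0] = (4.4281,-2.5986,0.0000)
J_ω[:, 0] = z_0
entry J[0][0] = 4.4281

4.428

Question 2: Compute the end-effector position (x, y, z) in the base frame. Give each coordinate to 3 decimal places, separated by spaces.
-2.599 -4.428 3.000

after link 1: o_1 = (-3.4641, -2.0000, 3.0000)
after link 2: o_2 = (-7.4282, -3.1340, 3.0000)
after link 3: o_3 = (-2.5986, -4.4281, 3.0000)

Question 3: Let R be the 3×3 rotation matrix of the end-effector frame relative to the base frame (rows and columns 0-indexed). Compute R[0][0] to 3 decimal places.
0.966

End-effector x-axis (col 0 of R) = (0.9659,-0.2588,0.0000)
R[0][0] = 0.9659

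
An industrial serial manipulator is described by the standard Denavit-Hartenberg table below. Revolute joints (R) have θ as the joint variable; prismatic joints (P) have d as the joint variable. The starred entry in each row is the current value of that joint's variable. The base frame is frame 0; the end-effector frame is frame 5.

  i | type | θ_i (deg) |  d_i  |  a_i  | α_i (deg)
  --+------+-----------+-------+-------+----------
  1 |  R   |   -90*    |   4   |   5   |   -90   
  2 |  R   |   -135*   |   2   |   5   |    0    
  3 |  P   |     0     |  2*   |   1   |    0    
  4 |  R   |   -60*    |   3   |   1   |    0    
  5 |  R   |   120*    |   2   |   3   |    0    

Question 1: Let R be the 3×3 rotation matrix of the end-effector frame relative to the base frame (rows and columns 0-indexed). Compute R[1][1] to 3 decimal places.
-0.966

End-effector y-axis (col 1 of R) = (0.0000,-0.9659,-0.2588)
R[1][1] = -0.9659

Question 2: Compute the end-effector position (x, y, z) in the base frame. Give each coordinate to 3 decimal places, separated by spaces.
9.000 -0.568 10.882

after link 1: o_1 = (0.0000, -5.0000, 4.0000)
after link 2: o_2 = (2.0000, -1.4645, 7.5355)
after link 3: o_3 = (4.0000, -0.7574, 8.2426)
after link 4: o_4 = (7.0000, 0.2086, 7.9838)
after link 5: o_5 = (9.0000, -0.5679, 10.8816)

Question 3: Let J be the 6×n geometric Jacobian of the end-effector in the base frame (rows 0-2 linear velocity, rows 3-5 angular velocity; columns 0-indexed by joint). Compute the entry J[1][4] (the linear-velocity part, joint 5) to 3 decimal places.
-2.898

axis z_4 = (1.0000,0.0000,0.0000); lever o_n−o_4 = (2.0000,-0.7765,2.8978)
cross product → J_v[:, 4] = (0.0000,-2.8978,-0.7765)
J_ω[:, 4] = z_4
entry J[1][4] = -2.8978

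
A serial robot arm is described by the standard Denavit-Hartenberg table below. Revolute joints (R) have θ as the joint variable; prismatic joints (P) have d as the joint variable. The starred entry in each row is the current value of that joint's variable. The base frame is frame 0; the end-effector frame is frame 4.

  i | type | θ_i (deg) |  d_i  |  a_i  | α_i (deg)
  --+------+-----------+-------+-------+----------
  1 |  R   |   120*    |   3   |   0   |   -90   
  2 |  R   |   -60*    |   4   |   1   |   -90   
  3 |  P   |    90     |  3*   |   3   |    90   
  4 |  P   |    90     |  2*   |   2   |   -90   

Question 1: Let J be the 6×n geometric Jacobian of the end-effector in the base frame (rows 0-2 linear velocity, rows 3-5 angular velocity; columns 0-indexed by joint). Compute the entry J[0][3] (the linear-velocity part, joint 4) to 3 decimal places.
prismatic axis z_3 = (-0.2500,0.4330,0.8660)
J_v[:, 3] = z_3; J_ω[:, 3] = (0,0,0)
entry J[0][3] = -0.2500

-0.250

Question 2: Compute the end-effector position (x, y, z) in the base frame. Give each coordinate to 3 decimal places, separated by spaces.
after link 1: o_1 = (0.0000, 0.0000, 3.0000)
after link 2: o_2 = (-3.7141, -1.5670, 3.8660)
after link 3: o_3 = (-2.4151, 2.1830, 2.3660)
after link 4: o_4 = (-3.7811, 4.5490, 3.0981)

-3.781 4.549 3.098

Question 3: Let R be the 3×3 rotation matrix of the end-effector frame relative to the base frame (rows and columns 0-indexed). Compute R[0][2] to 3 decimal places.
End-effector z-axis (col 2 of R) = (-0.8660,-0.5000,0.0000)
R[0][2] = -0.8660

-0.866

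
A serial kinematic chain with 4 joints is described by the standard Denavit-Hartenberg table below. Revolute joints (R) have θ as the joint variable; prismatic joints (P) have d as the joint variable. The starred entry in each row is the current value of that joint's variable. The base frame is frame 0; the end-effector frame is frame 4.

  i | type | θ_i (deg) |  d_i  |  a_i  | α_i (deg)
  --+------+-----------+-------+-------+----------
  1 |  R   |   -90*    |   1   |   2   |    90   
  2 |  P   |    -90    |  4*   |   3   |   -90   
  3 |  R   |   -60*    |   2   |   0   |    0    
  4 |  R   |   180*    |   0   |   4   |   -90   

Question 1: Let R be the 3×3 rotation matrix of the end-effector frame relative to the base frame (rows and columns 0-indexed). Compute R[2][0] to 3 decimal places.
End-effector x-axis (col 0 of R) = (0.8660,0.0000,0.5000)
R[2][0] = 0.5000

0.500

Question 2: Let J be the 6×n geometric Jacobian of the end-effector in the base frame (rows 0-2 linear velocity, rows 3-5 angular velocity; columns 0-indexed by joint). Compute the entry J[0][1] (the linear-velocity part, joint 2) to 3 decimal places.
prismatic axis z_1 = (-1.0000,-0.0000,0.0000)
J_v[:, 1] = z_1; J_ω[:, 1] = (0,0,0)
entry J[0][1] = -1.0000

-1.000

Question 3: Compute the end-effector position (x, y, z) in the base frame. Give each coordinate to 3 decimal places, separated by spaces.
-0.536 -4.000 0.000

after link 1: o_1 = (0.0000, -2.0000, 1.0000)
after link 2: o_2 = (-4.0000, -2.0000, -2.0000)
after link 3: o_3 = (-4.0000, -4.0000, -2.0000)
after link 4: o_4 = (-0.5359, -4.0000, 0.0000)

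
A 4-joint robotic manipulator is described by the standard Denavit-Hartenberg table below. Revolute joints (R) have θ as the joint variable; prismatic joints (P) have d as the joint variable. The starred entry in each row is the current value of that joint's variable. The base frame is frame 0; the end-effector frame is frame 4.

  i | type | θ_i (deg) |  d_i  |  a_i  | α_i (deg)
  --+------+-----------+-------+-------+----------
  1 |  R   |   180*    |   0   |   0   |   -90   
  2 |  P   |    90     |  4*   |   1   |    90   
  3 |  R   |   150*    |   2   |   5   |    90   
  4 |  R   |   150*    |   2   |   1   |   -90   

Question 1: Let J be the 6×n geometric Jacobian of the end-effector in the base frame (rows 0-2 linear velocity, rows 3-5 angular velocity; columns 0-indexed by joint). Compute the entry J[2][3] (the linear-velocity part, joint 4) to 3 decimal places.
-0.433

axis z_3 = (-0.0000,-0.8660,-0.5000); lever o_n−o_3 = (-0.5000,-1.2990,-1.7500)
cross product → J_v[:, 3] = (0.8660,0.2500,-0.4330)
J_ω[:, 3] = z_3
entry J[2][3] = -0.4330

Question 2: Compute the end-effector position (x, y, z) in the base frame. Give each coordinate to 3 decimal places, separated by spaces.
-2.500 -7.799 1.580

after link 1: o_1 = (0.0000, 0.0000, 0.0000)
after link 2: o_2 = (-0.0000, -4.0000, -1.0000)
after link 3: o_3 = (-2.0000, -6.5000, 3.3301)
after link 4: o_4 = (-2.5000, -7.7990, 1.5801)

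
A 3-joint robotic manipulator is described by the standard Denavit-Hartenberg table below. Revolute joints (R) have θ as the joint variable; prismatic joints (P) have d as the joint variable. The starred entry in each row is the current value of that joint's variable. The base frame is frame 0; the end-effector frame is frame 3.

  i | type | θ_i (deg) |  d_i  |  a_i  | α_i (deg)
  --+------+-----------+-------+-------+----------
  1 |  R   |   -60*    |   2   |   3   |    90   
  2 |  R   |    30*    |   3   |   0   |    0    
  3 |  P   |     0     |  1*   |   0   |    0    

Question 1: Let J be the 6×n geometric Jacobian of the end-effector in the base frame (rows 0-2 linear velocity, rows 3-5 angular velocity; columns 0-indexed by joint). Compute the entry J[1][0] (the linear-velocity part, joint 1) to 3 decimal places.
axis z_0 = ẑ; lever o_n−o_0 = (-1.9641,-4.5981,2.0000)
cross product → J_v[:, 0] = (4.5981,-1.9641,0.0000)
J_ω[:, 0] = z_0
entry J[1][0] = -1.9641

-1.964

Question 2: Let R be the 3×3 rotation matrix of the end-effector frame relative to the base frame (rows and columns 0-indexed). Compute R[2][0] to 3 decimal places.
End-effector x-axis (col 0 of R) = (0.4330,-0.7500,0.5000)
R[2][0] = 0.5000

0.500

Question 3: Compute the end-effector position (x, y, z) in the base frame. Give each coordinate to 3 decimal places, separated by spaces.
after link 1: o_1 = (1.5000, -2.5981, 2.0000)
after link 2: o_2 = (-1.0981, -4.0981, 2.0000)
after link 3: o_3 = (-1.9641, -4.5981, 2.0000)

-1.964 -4.598 2.000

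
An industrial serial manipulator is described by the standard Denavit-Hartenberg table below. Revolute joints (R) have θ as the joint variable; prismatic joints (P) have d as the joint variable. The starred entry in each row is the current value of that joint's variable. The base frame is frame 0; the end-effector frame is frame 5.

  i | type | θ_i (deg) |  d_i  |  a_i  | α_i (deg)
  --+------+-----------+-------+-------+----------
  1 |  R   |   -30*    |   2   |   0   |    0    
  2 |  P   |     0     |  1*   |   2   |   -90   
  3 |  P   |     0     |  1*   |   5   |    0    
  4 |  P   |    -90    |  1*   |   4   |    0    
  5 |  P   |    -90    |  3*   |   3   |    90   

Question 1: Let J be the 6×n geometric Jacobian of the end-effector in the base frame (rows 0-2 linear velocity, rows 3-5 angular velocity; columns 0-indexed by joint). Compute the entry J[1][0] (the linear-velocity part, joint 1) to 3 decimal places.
5.964

axis z_0 = ẑ; lever o_n−o_0 = (5.9641,2.3301,7.0000)
cross product → J_v[:, 0] = (-2.3301,5.9641,0.0000)
J_ω[:, 0] = z_0
entry J[1][0] = 5.9641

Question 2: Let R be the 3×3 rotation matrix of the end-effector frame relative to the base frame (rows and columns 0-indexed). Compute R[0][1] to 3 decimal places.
End-effector y-axis (col 1 of R) = (0.5000,0.8660,0.0000)
R[0][1] = 0.5000

0.500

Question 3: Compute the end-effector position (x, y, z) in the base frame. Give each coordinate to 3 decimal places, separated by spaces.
after link 1: o_1 = (0.0000, 0.0000, 2.0000)
after link 2: o_2 = (1.7321, -1.0000, 3.0000)
after link 3: o_3 = (6.5622, -2.6340, 3.0000)
after link 4: o_4 = (7.0622, -1.7679, 7.0000)
after link 5: o_5 = (5.9641, 2.3301, 7.0000)

5.964 2.330 7.000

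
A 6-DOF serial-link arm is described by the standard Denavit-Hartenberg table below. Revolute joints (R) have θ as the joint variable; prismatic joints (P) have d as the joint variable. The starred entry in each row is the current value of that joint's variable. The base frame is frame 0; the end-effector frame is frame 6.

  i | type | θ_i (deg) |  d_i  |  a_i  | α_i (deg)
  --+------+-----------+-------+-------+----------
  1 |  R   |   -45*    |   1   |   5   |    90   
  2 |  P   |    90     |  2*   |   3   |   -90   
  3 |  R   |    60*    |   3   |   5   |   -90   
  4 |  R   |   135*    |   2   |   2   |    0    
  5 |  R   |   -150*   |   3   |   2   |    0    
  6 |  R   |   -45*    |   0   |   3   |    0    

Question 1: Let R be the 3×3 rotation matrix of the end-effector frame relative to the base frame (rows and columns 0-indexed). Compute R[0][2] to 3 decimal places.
0.354

End-effector z-axis (col 2 of R) = (0.3536,0.3536,-0.8660)
R[0][2] = 0.3536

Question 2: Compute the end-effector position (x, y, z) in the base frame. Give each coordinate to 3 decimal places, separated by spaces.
4.862 4.440 3.179

after link 1: o_1 = (3.5355, -3.5355, 1.0000)
after link 2: o_2 = (2.1213, -4.9497, 4.0000)
after link 3: o_3 = (3.0619, 0.2334, 6.5000)
after link 4: o_4 = (3.9029, -0.9255, 4.0608)
after link 5: o_5 = (5.7806, 1.6842, 2.4287)
after link 6: o_6 = (4.8620, 4.4399, 3.1787)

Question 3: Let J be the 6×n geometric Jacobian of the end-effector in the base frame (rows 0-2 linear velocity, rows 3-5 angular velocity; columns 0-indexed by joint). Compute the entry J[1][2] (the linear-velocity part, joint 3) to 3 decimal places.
-0.581

axis z_2 = (-0.7071,0.7071,0.0000); lever o_n−o_2 = (2.7407,9.3896,-0.8213)
cross product → J_v[:, 2] = (-0.5808,-0.5808,-8.5775)
J_ω[:, 2] = z_2
entry J[1][2] = -0.5808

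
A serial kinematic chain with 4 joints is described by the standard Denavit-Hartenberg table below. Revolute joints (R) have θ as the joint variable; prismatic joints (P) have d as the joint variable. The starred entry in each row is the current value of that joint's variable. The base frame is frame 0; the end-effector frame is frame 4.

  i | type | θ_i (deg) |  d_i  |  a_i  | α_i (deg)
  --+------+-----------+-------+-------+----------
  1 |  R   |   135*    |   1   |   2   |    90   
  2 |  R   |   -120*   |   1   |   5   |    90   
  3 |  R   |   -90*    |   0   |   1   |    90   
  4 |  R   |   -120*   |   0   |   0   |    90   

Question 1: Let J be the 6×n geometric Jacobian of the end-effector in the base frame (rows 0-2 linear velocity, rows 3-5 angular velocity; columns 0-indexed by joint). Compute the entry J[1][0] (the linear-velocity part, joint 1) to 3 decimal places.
axis z_0 = ẑ; lever o_n−o_0 = (0.3536,-0.3536,-3.3301)
cross product → J_v[:, 0] = (0.3536,0.3536,-0.0000)
J_ω[:, 0] = z_0
entry J[1][0] = 0.3536

0.354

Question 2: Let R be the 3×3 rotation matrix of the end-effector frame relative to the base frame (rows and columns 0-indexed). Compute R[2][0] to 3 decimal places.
-0.433

End-effector x-axis (col 0 of R) = (-0.1768,0.8839,-0.4330)
R[2][0] = -0.4330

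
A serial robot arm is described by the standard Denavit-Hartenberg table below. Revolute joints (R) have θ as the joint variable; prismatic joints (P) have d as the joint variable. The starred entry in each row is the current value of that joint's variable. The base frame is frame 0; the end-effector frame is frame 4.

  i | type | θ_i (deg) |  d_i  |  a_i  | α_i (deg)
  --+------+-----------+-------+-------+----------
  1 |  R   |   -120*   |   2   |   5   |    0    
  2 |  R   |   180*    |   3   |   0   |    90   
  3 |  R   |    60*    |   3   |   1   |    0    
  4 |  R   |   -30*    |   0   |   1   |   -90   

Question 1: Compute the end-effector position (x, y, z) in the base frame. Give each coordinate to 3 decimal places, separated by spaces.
after link 1: o_1 = (-2.5000, -4.3301, 2.0000)
after link 2: o_2 = (-2.5000, -4.3301, 5.0000)
after link 3: o_3 = (0.3481, -5.3971, 5.8660)
after link 4: o_4 = (0.7811, -4.6471, 6.3660)

0.781 -4.647 6.366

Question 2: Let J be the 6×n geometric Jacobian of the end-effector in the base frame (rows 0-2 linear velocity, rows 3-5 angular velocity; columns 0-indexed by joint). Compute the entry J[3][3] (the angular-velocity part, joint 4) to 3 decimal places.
axis z_3 = (0.8660,-0.5000,0.0000); lever o_n−o_3 = (0.4330,0.7500,0.5000)
cross product → J_v[:, 3] = (-0.2500,-0.4330,0.8660)
J_ω[:, 3] = z_3
entry J[3][3] = 0.8660

0.866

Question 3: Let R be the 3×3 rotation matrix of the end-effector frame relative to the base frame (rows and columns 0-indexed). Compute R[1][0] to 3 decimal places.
End-effector x-axis (col 0 of R) = (0.4330,0.7500,0.5000)
R[1][0] = 0.7500

0.750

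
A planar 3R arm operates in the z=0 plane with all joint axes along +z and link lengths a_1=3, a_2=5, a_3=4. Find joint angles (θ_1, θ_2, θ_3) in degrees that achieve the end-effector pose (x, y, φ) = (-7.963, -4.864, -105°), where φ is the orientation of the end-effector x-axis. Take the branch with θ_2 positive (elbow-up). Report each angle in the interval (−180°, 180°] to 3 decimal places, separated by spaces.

wrist centre = target − a_3·(cos φ, sin φ) = (-6.9277, -1.0003)
cos θ_2 = (48.9940−3²−5²)/(2·3·5) = 0.4998; θ_2 = 60.0133° (elbow-up)
β = atan2(-1.0003,-6.9277) = -171.7838°; ψ = atan2(4.3307,5.4990) = 38.2221°
θ_1 = β − ψ = -210.0059°
θ_3 = φ − θ_1 − θ_2 = 44.9925° (wrapped to (-180°,180°])

149.994 60.013 44.993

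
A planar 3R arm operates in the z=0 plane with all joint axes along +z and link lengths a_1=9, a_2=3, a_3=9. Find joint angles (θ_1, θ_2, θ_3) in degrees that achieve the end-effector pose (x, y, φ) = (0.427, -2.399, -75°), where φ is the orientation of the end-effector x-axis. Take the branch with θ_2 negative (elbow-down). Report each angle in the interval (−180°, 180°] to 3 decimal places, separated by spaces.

wrist centre = target − a_3·(cos φ, sin φ) = (-1.9024, 6.2943)
cos θ_2 = (43.2376−9²−3²)/(2·9·3) = -0.8660; θ_2 = -149.9936° (elbow-down)
β = atan2(6.2943,-1.9024) = 106.8167°; ψ = atan2(-1.5003,6.4021) = -13.1889°
θ_1 = β − ψ = 120.0056°
θ_3 = φ − θ_1 − θ_2 = -45.0120° (wrapped to (-180°,180°])

120.006 -149.994 -45.012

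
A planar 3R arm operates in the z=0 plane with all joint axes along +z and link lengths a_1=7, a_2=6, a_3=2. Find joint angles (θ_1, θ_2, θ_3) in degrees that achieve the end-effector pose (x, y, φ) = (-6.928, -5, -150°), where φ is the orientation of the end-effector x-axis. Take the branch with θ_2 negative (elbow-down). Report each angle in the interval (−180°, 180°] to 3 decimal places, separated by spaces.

wrist centre = target − a_3·(cos φ, sin φ) = (-5.1959, -4.0000)
cos θ_2 = (42.9979−7²−6²)/(2·7·6) = -0.5000; θ_2 = -120.0017° (elbow-down)
β = atan2(-4.0000,-5.1959) = -142.4098°; ψ = atan2(-5.1961,3.9998) = -52.4115°
θ_1 = β − ψ = -89.9983°
θ_3 = φ − θ_1 − θ_2 = 60.0000° (wrapped to (-180°,180°])

-89.998 -120.002 60.000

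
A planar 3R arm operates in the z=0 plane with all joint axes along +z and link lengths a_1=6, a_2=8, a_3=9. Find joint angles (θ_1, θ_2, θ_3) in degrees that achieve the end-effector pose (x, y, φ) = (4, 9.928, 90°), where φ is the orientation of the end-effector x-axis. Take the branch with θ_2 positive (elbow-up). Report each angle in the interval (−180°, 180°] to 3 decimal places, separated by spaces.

-90.003 150.000 30.003

wrist centre = target − a_3·(cos φ, sin φ) = (4.0000, 0.9280)
cos θ_2 = (16.8612−6²−8²)/(2·6·8) = -0.8660; θ_2 = 150.0005° (elbow-up)
β = atan2(0.9280,4.0000) = 13.0616°; ψ = atan2(3.9999,-0.9282) = 103.0649°
θ_1 = β − ψ = -90.0034°
θ_3 = φ − θ_1 − θ_2 = 30.0029° (wrapped to (-180°,180°])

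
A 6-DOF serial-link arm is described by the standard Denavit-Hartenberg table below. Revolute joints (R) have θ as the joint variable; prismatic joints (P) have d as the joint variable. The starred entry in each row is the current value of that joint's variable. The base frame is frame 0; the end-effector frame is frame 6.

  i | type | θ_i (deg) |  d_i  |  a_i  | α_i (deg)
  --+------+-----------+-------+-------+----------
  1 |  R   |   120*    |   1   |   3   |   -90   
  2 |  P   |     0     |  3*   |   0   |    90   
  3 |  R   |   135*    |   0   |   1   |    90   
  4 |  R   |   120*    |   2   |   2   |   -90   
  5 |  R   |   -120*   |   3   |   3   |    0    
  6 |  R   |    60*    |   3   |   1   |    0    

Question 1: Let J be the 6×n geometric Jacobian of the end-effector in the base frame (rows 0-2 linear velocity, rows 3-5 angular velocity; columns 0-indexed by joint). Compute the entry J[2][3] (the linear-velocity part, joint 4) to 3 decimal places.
axis z_3 = (-0.9659,0.2588,0.0000); lever o_n−o_3 = (-3.8036,6.9163,-2.1340)
cross product → J_v[:, 3] = (-0.5523,-2.0613,-5.6962)
J_ω[:, 3] = z_3
entry J[2][3] = -5.6962

-5.696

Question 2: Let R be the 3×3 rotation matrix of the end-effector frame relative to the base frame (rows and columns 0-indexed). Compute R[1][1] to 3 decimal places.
End-effector y-axis (col 1 of R) = (0.5950,0.2888,0.7500)
R[1][1] = 0.2888

0.289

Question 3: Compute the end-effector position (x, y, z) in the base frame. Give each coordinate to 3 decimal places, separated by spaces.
after link 1: o_1 = (-1.5000, 2.5981, 1.0000)
after link 2: o_2 = (-4.0981, 1.0981, 1.0000)
after link 3: o_3 = (-4.3569, 0.1322, 1.0000)
after link 4: o_4 = (-6.0299, 1.6157, 2.7321)
after link 5: o_5 = (-8.0612, 4.0733, -0.0670)
after link 6: o_6 = (-8.1605, 7.0484, -1.1340)

-8.161 7.048 -1.134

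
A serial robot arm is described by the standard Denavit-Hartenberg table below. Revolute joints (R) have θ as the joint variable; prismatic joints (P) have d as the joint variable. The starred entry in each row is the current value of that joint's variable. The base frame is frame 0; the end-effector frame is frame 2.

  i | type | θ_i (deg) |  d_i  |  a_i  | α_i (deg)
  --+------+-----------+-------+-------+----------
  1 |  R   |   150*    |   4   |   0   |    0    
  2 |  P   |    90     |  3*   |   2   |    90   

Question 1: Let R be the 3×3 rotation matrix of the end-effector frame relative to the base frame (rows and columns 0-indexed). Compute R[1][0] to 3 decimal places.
-0.866

End-effector x-axis (col 0 of R) = (-0.5000,-0.8660,0.0000)
R[1][0] = -0.8660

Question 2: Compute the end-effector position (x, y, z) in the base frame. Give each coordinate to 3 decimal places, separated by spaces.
-1.000 -1.732 7.000

after link 1: o_1 = (0.0000, 0.0000, 4.0000)
after link 2: o_2 = (-1.0000, -1.7321, 7.0000)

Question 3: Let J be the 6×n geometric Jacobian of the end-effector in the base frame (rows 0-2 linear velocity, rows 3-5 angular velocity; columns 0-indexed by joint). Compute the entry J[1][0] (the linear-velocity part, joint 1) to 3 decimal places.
-1.000

axis z_0 = ẑ; lever o_n−o_0 = (-1.0000,-1.7321,7.0000)
cross product → J_v[:, 0] = (1.7321,-1.0000,0.0000)
J_ω[:, 0] = z_0
entry J[1][0] = -1.0000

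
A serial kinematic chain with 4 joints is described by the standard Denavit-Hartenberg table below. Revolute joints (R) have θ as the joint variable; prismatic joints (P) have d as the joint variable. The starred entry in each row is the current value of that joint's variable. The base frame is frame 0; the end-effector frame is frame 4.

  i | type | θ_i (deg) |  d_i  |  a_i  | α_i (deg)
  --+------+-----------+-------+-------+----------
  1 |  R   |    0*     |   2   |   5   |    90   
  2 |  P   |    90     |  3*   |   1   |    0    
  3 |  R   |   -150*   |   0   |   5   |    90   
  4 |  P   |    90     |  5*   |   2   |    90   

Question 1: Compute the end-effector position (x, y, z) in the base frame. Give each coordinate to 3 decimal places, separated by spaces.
after link 1: o_1 = (5.0000, 0.0000, 2.0000)
after link 2: o_2 = (5.0000, -3.0000, 3.0000)
after link 3: o_3 = (7.5000, -3.0000, -1.3301)
after link 4: o_4 = (3.1699, -5.0000, -3.8301)

3.170 -5.000 -3.830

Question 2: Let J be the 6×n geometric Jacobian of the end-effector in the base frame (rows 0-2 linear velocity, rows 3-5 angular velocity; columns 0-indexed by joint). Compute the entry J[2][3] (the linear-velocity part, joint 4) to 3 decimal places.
-0.500

prismatic axis z_3 = (-0.8660,-0.0000,-0.5000)
J_v[:, 3] = z_3; J_ω[:, 3] = (0,0,0)
entry J[2][3] = -0.5000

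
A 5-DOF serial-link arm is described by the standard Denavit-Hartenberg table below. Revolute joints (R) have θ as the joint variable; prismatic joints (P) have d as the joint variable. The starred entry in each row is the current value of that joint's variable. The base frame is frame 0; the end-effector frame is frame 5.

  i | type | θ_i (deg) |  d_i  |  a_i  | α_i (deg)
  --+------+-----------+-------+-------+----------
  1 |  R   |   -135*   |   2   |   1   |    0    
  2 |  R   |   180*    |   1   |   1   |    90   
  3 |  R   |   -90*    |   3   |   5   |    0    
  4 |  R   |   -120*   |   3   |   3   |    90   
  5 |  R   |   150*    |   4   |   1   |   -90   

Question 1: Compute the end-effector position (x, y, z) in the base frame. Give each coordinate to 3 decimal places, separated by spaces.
4.704 -4.489 2.531

after link 1: o_1 = (-0.7071, -0.7071, 2.0000)
after link 2: o_2 = (0.0000, -0.0000, 3.0000)
after link 3: o_3 = (2.1213, -2.1213, -2.0000)
after link 4: o_4 = (2.4055, -6.0798, -0.5000)
after link 5: o_5 = (4.7036, -4.4888, 2.5311)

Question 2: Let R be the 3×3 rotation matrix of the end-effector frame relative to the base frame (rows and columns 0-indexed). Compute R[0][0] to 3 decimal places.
0.884

End-effector x-axis (col 0 of R) = (0.8839,0.1768,-0.4330)
R[0][0] = 0.8839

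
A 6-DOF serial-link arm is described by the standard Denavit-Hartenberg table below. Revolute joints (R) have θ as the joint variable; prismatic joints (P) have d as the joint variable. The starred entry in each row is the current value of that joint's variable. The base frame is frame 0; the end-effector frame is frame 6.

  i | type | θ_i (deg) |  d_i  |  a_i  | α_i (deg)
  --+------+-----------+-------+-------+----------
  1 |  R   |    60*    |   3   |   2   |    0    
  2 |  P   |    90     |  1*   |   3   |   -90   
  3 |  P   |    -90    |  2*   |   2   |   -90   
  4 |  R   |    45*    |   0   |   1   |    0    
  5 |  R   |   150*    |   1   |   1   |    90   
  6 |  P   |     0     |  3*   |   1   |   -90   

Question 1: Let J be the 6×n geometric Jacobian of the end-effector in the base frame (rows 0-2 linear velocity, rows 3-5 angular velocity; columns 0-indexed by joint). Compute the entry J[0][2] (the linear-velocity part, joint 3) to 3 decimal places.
-0.500

prismatic axis z_2 = (-0.5000,-0.8660,0.0000)
J_v[:, 2] = z_2; J_ω[:, 2] = (0,0,0)
entry J[0][2] = -0.5000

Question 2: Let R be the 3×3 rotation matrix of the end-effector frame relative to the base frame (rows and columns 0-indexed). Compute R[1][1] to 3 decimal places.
-0.837

End-effector y-axis (col 1 of R) = (-0.4830,-0.8365,0.2588)
R[1][1] = -0.8365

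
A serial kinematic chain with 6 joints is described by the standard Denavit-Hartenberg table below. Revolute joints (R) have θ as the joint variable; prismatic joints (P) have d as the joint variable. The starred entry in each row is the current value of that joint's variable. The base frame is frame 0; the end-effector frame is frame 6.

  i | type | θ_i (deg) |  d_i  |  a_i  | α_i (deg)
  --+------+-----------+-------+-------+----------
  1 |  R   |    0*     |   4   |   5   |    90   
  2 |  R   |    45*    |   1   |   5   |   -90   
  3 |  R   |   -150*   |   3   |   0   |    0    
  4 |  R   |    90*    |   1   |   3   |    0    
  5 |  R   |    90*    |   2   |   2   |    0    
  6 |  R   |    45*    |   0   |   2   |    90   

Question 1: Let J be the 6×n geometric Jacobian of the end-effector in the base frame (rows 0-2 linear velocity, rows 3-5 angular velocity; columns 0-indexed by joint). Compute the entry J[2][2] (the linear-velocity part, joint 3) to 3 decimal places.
-0.236

axis z_2 = (-0.7071,-0.0000,0.7071); lever o_n−o_2 = (-1.5912,0.3338,6.8941)
cross product → J_v[:, 2] = (-0.2360,3.7497,-0.2360)
J_ω[:, 2] = z_2
entry J[2][2] = -0.2360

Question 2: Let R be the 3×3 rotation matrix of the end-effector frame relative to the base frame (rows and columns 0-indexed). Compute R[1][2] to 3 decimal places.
-0.259

End-effector z-axis (col 2 of R) = (0.6830,-0.2588,0.6830)
R[1][2] = -0.2588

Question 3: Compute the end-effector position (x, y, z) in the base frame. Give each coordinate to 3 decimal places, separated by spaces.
after link 1: o_1 = (5.0000, 0.0000, 4.0000)
after link 2: o_2 = (8.5355, -1.0000, 7.5355)
after link 3: o_3 = (6.4142, -1.0000, 9.6569)
after link 4: o_4 = (6.7678, -3.5981, 11.4246)
after link 5: o_5 = (6.5783, -2.5981, 14.0636)
after link 6: o_6 = (6.9443, -0.6662, 14.4296)

6.944 -0.666 14.430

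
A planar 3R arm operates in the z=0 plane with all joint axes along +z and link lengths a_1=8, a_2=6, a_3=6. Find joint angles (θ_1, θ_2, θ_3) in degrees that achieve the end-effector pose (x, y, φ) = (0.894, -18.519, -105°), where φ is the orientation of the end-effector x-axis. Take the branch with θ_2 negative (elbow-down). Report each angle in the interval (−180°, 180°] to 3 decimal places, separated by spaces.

wrist centre = target − a_3·(cos φ, sin φ) = (2.4469, -12.7234)
cos θ_2 = (167.8734−8²−6²)/(2·8·6) = 0.7070; θ_2 = -45.0074° (elbow-down)
β = atan2(-12.7234,2.4469) = -79.1140°; ψ = atan2(-4.2432,12.2421) = -19.1167°
θ_1 = β − ψ = -59.9974°
θ_3 = φ − θ_1 − θ_2 = 0.0048° (wrapped to (-180°,180°])

-59.997 -45.007 0.005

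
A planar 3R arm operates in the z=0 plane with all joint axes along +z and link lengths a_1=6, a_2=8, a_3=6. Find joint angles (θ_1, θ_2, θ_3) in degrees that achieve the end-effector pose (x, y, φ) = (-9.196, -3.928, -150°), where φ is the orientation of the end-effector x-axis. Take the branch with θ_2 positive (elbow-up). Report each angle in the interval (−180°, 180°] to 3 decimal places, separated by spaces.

wrist centre = target − a_3·(cos φ, sin φ) = (-3.9998, -0.9280)
cos θ_2 = (16.8600−6²−8²)/(2·6·8) = -0.8660; θ_2 = 150.0019° (elbow-up)
β = atan2(-0.9280,-3.9998) = -166.9380°; ψ = atan2(3.9998,-0.9283) = 103.0668°
θ_1 = β − ψ = -270.0048°
θ_3 = φ − θ_1 − θ_2 = -29.9971° (wrapped to (-180°,180°])

89.995 150.002 -29.997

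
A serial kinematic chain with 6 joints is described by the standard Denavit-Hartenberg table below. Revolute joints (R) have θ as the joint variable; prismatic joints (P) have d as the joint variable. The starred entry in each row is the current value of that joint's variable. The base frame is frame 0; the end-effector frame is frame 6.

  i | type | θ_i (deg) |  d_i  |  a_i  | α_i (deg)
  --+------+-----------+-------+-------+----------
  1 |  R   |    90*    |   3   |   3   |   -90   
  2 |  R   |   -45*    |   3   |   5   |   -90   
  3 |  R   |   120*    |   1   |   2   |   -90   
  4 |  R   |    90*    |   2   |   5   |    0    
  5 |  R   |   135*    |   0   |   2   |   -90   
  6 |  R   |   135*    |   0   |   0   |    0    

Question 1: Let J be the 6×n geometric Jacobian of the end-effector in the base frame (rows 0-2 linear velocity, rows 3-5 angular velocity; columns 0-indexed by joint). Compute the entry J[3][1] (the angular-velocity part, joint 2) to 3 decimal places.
axis z_1 = (-1.0000,0.0000,0.0000); lever o_n−o_1 = (-3.4927,0.2753,3.9321)
cross product → J_v[:, 1] = (0.0000,3.9321,-0.2753)
J_ω[:, 1] = z_1
entry J[3][1] = -1.0000

-1.000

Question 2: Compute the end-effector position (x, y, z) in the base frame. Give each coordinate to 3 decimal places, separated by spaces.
after link 1: o_1 = (0.0000, 3.0000, 3.0000)
after link 2: o_2 = (-3.0000, 6.5355, 6.5355)
after link 3: o_3 = (-1.2679, 6.5355, 5.1213)
after link 4: o_4 = (-2.2679, 1.7753, 7.4321)
after link 5: o_5 = (-3.4927, 3.2753, 6.9321)
after link 6: o_6 = (-3.4927, 3.2753, 6.9321)

-3.493 3.275 6.932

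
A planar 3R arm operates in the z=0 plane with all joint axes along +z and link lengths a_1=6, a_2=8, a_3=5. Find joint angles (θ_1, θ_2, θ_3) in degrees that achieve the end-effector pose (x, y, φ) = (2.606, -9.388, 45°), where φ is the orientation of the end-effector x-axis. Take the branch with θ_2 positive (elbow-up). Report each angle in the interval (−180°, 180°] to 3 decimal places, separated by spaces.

-120.001 45.000 120.000

wrist centre = target − a_3·(cos φ, sin φ) = (-0.9295, -12.9235)
cos θ_2 = (167.8818−6²−8²)/(2·6·8) = 0.7071; θ_2 = 45.0004° (elbow-up)
β = atan2(-12.9235,-0.9295) = -94.1140°; ψ = atan2(5.6569,11.6568) = 25.8867°
θ_1 = β − ψ = -120.0006°
θ_3 = φ − θ_1 − θ_2 = 120.0002° (wrapped to (-180°,180°])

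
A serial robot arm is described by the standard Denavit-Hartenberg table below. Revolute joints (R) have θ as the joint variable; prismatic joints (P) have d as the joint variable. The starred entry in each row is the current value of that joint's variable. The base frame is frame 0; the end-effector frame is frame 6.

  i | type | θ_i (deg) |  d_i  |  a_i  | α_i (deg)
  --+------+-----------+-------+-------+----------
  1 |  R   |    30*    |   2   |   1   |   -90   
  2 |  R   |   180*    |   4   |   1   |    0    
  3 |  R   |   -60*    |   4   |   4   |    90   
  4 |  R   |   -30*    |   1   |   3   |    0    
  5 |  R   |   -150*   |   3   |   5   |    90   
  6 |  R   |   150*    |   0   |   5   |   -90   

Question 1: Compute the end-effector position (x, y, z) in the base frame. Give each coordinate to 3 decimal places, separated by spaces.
-0.942 6.962 -6.384

after link 1: o_1 = (0.8660, 0.5000, 2.0000)
after link 2: o_2 = (-2.0000, 3.4641, 2.0000)
after link 3: o_3 = (-5.7321, 5.9282, -1.4641)
after link 4: o_4 = (-5.3571, 4.4127, -4.2141)
after link 5: o_5 = (-0.9420, 6.9617, -1.3840)
after link 6: o_6 = (-0.9420, 6.9617, -6.3840)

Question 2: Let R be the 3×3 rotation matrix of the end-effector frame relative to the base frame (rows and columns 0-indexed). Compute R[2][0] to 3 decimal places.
-1.000

End-effector x-axis (col 0 of R) = (-0.0000,0.0000,-1.0000)
R[2][0] = -1.0000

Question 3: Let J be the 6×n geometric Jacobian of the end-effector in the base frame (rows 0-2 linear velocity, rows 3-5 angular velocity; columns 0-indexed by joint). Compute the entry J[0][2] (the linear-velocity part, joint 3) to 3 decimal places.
axis z_2 = (-0.5000,0.8660,0.0000); lever o_n−o_2 = (1.0580,3.4976,-8.3840)
cross product → J_v[:, 2] = (-7.2607,-4.1920,-2.6651)
J_ω[:, 2] = z_2
entry J[0][2] = -7.2607

-7.261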